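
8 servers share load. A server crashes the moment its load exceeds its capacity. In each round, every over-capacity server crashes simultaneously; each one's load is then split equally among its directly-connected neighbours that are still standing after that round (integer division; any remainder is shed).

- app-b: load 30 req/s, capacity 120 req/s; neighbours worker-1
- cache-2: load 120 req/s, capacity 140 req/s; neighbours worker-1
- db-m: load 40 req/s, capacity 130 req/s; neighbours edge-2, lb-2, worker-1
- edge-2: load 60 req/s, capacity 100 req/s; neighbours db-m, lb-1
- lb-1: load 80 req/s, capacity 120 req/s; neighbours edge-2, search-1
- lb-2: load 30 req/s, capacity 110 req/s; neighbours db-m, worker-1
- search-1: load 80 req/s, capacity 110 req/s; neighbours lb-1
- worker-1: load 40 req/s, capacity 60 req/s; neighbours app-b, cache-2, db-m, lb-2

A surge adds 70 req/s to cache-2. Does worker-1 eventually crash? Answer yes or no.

Round 1 — cache-2 at 190 > 140. cache-2 crashes.
  cache-2 sheds 190 req/s to worker-1: 190 each.
    worker-1: 40+190 = 230 > 60
Round 2 — worker-1 crashes.
  worker-1 sheds 230 req/s to app-b, db-m, lb-2: 76 each (2 lost).
    app-b: 30+76 = 106 ≤ 120
    db-m: 40+76 = 116 ≤ 130
    lb-2: 30+76 = 106 ≤ 110
No further crashes.

yes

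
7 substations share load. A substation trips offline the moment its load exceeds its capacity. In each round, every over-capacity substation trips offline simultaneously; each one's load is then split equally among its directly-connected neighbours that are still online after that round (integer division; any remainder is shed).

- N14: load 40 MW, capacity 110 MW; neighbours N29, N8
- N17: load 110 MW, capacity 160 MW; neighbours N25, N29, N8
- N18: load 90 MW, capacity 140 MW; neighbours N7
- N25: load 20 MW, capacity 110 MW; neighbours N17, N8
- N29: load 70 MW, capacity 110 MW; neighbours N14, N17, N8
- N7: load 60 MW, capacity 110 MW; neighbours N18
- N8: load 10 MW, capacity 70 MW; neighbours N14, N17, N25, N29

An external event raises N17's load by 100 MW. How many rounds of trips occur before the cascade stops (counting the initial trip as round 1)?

3

Round 1 — N17 at 210 > 160. N17 trips offline.
  N17 sheds 210 MW to N25, N29, N8: 70 each.
    N25: 20+70 = 90 ≤ 110
    N29: 70+70 = 140 > 110
    N8: 10+70 = 80 > 70
Round 2 — N29, N8 trip offline.
  N29 sheds 140 MW to N14: 140 each.
    N14: 40+140 = 180 > 110
  N8 sheds 80 MW to N14, N25: 40 each.
    N14: 180+40 = 220 > 110
    N25: 90+40 = 130 > 110
Round 3 — N14, N25 trip offline.
  N14 sheds 220 MW: no online neighbours, lost.
  N25 sheds 130 MW: no online neighbours, lost.
No further trips.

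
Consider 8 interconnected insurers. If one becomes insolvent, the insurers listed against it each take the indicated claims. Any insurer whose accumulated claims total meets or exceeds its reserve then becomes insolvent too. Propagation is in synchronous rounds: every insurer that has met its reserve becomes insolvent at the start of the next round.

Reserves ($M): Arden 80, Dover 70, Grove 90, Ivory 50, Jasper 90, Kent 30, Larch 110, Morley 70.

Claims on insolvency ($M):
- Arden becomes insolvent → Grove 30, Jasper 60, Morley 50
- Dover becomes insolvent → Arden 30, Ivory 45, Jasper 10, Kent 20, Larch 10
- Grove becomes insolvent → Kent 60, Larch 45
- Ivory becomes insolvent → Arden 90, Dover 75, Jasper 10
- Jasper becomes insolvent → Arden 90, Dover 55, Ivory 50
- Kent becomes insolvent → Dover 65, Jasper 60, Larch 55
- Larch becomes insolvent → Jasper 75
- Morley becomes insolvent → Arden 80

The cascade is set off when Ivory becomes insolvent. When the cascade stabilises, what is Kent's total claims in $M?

20

Round 1 — Ivory becomes insolvent (initial).
  Arden: +90 → 90 ≥ 80
  Dover: +75 → 75 ≥ 70
  Jasper: +10 → 10 < 90
Round 2 — Arden, Dover become insolvent.
  Grove: +30 → 30 < 90
  Jasper: +60+10 → 80 < 90
  Kent: +20 → 20 < 30
  Larch: +10 → 10 < 110
  Morley: +50 → 50 < 70
No further insolvencies.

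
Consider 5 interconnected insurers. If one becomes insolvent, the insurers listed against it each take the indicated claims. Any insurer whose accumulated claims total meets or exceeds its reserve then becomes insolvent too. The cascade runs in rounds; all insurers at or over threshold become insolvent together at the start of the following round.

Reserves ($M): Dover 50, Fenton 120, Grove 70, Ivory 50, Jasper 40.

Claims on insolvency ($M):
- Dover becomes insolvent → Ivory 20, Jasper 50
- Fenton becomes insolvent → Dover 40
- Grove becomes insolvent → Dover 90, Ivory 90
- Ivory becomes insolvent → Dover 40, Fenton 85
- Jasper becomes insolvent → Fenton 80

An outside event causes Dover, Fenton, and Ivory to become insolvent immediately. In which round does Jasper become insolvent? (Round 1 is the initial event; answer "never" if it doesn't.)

2

Round 1 — Dover, Fenton, Ivory become insolvent (initial).
  Jasper: +50 → 50 ≥ 40
Round 2 — Jasper becomes insolvent.
No further insolvencies.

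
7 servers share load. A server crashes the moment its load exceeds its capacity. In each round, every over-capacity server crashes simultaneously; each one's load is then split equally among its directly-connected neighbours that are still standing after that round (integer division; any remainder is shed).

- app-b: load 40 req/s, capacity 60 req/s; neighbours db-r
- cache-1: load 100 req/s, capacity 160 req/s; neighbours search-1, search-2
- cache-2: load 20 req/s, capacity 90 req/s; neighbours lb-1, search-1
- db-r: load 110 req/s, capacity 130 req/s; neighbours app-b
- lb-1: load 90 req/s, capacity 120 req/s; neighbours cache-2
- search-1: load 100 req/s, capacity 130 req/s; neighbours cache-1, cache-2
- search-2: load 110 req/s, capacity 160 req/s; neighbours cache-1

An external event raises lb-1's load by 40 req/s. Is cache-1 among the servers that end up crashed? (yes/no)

yes

Round 1 — lb-1 at 130 > 120. lb-1 crashes.
  lb-1 sheds 130 req/s to cache-2: 130 each.
    cache-2: 20+130 = 150 > 90
Round 2 — cache-2 crashes.
  cache-2 sheds 150 req/s to search-1: 150 each.
    search-1: 100+150 = 250 > 130
Round 3 — search-1 crashes.
  search-1 sheds 250 req/s to cache-1: 250 each.
    cache-1: 100+250 = 350 > 160
Round 4 — cache-1 crashes.
  cache-1 sheds 350 req/s to search-2: 350 each.
    search-2: 110+350 = 460 > 160
Round 5 — search-2 crashes.
  search-2 sheds 460 req/s: no online neighbours, lost.
No further crashes.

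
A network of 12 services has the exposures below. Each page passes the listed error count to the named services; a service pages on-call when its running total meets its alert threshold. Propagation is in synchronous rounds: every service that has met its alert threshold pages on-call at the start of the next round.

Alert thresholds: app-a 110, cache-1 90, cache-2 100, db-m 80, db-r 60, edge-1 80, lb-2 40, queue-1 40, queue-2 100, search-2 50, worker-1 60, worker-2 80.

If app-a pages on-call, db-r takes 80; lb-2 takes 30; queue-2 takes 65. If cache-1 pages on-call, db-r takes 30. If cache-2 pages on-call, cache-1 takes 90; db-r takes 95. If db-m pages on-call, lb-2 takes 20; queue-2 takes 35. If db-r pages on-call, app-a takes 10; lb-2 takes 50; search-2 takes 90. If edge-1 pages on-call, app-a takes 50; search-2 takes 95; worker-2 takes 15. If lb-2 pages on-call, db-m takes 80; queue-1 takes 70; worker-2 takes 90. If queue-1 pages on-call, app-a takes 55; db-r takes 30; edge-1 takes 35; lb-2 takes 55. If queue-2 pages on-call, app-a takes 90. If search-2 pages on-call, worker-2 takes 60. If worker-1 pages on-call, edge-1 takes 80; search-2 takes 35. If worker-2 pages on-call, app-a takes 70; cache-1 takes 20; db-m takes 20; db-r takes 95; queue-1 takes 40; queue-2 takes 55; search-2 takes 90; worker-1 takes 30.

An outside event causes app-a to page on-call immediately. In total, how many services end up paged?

Round 1 — app-a pages on-call (initial).
  db-r: +80 → 80 ≥ 60
  lb-2: +30 → 30 < 40
  queue-2: +65 → 65 < 100
Round 2 — db-r pages on-call.
  lb-2: +50 → 80 ≥ 40
  search-2: +90 → 90 ≥ 50
Round 3 — lb-2, search-2 page on-call.
  db-m: +80 → 80 ≥ 80
  queue-1: +70 → 70 ≥ 40
  worker-2: +90+60 → 150 ≥ 80
Round 4 — db-m, queue-1, worker-2 page on-call.
  cache-1: +20 → 20 < 90
  edge-1: +35 → 35 < 80
  queue-2: +35+55 → 155 ≥ 100
  worker-1: +30 → 30 < 60
Round 5 — queue-2 pages on-call.
No further pages.

8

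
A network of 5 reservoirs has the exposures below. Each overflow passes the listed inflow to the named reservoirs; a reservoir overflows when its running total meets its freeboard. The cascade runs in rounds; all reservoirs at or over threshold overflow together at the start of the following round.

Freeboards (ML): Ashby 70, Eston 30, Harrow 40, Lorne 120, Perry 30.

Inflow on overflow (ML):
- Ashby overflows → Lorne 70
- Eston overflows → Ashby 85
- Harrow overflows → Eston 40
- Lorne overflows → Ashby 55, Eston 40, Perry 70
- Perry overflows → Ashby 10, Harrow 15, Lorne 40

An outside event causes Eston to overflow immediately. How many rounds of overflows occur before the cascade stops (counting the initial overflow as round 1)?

Round 1 — Eston overflows (initial).
  Ashby: +85 → 85 ≥ 70
Round 2 — Ashby overflows.
  Lorne: +70 → 70 < 120
No further overflows.

2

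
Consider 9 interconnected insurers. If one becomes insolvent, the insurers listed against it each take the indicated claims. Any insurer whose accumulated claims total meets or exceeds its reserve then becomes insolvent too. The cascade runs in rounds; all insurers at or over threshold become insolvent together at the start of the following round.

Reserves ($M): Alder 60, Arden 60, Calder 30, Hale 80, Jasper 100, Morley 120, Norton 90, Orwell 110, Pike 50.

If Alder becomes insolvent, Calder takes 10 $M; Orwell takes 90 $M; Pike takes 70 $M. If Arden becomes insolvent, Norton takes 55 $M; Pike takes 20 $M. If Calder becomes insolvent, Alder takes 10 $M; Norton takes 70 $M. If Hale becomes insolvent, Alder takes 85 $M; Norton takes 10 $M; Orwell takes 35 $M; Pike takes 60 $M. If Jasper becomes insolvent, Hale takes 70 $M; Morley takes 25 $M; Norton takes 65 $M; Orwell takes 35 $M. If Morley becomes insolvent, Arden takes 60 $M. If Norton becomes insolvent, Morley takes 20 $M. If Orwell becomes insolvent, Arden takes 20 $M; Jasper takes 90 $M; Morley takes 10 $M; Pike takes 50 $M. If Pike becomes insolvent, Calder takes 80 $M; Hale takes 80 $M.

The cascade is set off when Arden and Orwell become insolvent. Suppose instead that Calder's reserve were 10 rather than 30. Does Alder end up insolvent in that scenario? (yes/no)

yes

With Calder's reserve at 10:
Round 1 — Arden, Orwell become insolvent (initial).
  Jasper: +90 → 90 < 100
  Morley: +10 → 10 < 120
  Norton: +55 → 55 < 90
  Pike: +20+50 → 70 ≥ 50
Round 2 — Pike becomes insolvent.
  Calder: +80 → 80 ≥ 10
  Hale: +80 → 80 ≥ 80
Round 3 — Calder, Hale become insolvent.
  Alder: +10+85 → 95 ≥ 60
  Norton: +70+10 → 135 ≥ 90
Round 4 — Alder, Norton become insolvent.
  Morley: +20 → 30 < 120
No further insolvencies.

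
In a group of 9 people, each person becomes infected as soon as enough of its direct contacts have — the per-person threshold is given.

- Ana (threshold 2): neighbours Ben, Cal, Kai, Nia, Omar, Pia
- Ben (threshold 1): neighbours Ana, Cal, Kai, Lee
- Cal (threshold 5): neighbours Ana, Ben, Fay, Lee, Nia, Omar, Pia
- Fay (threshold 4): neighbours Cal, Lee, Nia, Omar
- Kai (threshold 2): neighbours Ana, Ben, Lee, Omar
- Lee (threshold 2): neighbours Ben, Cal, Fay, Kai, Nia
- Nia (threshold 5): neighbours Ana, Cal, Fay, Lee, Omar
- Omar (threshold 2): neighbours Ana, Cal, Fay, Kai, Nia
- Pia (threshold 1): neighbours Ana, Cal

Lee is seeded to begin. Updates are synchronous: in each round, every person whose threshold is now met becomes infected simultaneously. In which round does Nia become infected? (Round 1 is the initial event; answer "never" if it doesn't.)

Round 1 — Lee becomes infected (initial).
Round 2 — checking thresholds:
  Ben: 1 of 4 neighbours ≥ 1, becomes infected.
  Cal: 1 of 7 neighbours < 5, below threshold.
  Fay: 1 of 4 neighbours < 4, below threshold.
  Kai: 1 of 4 neighbours < 2, below threshold.
  Nia: 1 of 5 neighbours < 5, below threshold.
Round 3 — checking thresholds:
  Ana: 1 of 6 neighbours < 2, below threshold.
  Cal: 2 of 7 neighbours < 5, below threshold.
  Fay: 1 of 4 neighbours < 4, below threshold.
  Kai: 2 of 4 neighbours ≥ 2, becomes infected.
  Nia: 1 of 5 neighbours < 5, below threshold.
Round 4 — checking thresholds:
  Ana: 2 of 6 neighbours ≥ 2, becomes infected.
  Cal: 2 of 7 neighbours < 5, below threshold.
  Fay: 1 of 4 neighbours < 4, below threshold.
  Nia: 1 of 5 neighbours < 5, below threshold.
  Omar: 1 of 5 neighbours < 2, below threshold.
Round 5 — checking thresholds:
  Cal: 3 of 7 neighbours < 5, below threshold.
  Fay: 1 of 4 neighbours < 4, below threshold.
  Nia: 2 of 5 neighbours < 5, below threshold.
  Omar: 2 of 5 neighbours ≥ 2, becomes infected.
  Pia: 1 of 2 neighbours ≥ 1, becomes infected.
Round 6 — checking thresholds:
  Cal: 5 of 7 neighbours ≥ 5, becomes infected.
  Fay: 2 of 4 neighbours < 4, below threshold.
  Nia: 3 of 5 neighbours < 5, below threshold.
Round 7 — no new infections; cascade stops.

never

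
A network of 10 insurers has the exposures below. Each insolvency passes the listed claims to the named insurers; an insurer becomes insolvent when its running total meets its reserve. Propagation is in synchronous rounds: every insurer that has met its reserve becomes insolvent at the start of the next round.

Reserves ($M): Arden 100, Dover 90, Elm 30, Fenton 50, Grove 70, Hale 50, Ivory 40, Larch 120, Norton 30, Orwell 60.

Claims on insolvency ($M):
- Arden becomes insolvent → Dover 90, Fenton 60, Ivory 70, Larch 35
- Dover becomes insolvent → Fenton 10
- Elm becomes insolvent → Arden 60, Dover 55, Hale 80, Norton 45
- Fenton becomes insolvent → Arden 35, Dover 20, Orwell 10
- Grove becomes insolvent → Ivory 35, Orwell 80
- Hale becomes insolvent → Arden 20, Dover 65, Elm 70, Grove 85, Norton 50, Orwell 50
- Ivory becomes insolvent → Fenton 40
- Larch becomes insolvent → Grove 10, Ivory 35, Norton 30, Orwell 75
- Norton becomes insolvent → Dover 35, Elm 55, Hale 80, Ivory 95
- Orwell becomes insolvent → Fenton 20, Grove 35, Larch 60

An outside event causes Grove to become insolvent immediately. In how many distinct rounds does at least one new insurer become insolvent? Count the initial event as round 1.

Round 1 — Grove becomes insolvent (initial).
  Ivory: +35 → 35 < 40
  Orwell: +80 → 80 ≥ 60
Round 2 — Orwell becomes insolvent.
  Fenton: +20 → 20 < 50
  Larch: +60 → 60 < 120
No further insolvencies.

2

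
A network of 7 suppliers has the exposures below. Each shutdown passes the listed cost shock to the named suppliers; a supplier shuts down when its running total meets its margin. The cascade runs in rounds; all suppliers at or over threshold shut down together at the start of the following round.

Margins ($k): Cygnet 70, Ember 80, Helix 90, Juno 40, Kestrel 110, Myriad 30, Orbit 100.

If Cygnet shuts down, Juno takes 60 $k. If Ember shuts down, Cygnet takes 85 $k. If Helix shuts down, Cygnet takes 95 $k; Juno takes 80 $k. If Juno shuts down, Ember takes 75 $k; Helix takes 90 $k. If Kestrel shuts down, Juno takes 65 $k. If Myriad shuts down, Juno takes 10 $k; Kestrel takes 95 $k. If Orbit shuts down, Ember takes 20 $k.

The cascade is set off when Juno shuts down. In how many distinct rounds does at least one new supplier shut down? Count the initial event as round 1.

Round 1 — Juno shuts down (initial).
  Ember: +75 → 75 < 80
  Helix: +90 → 90 ≥ 90
Round 2 — Helix shuts down.
  Cygnet: +95 → 95 ≥ 70
Round 3 — Cygnet shuts down.
No further shutdowns.

3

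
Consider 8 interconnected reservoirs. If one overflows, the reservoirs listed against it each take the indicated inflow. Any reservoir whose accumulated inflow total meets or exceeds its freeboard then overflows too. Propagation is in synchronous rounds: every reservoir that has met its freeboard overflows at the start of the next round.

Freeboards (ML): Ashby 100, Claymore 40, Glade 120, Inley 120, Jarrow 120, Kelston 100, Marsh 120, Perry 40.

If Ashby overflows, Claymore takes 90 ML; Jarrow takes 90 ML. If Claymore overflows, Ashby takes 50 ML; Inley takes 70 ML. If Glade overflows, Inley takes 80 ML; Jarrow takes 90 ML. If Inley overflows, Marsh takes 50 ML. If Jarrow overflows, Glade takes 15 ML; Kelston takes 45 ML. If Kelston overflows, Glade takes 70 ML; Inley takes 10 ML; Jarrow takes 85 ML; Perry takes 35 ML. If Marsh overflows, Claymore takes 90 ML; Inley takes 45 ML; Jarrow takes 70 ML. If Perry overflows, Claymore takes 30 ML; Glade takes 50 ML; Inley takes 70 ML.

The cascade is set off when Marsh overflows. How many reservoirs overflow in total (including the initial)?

Round 1 — Marsh overflows (initial).
  Claymore: +90 → 90 ≥ 40
  Inley: +45 → 45 < 120
  Jarrow: +70 → 70 < 120
Round 2 — Claymore overflows.
  Ashby: +50 → 50 < 100
  Inley: +70 → 115 < 120
No further overflows.

2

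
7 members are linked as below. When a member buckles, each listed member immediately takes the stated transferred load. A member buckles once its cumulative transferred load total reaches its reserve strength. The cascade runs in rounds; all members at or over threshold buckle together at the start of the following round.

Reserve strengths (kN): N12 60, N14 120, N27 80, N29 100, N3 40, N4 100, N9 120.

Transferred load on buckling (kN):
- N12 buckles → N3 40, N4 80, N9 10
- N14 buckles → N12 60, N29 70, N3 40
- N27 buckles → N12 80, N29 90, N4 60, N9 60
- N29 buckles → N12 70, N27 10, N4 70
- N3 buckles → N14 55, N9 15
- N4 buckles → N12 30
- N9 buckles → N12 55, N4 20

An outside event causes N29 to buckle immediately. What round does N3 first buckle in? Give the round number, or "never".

3

Round 1 — N29 buckles (initial).
  N12: +70 → 70 ≥ 60
  N27: +10 → 10 < 80
  N4: +70 → 70 < 100
Round 2 — N12 buckles.
  N3: +40 → 40 ≥ 40
  N4: +80 → 150 ≥ 100
  N9: +10 → 10 < 120
Round 3 — N3, N4 buckle.
  N14: +55 → 55 < 120
  N9: +15 → 25 < 120
No further bucklings.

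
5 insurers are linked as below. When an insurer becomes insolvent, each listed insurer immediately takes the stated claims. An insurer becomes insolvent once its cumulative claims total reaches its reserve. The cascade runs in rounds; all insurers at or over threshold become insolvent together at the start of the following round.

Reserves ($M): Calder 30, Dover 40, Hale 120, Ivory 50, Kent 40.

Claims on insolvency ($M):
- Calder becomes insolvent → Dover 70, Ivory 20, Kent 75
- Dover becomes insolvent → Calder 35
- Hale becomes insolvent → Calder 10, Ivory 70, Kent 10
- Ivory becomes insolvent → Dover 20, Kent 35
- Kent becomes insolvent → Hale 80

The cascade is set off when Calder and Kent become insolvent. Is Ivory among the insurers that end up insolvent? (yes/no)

no

Round 1 — Calder, Kent become insolvent (initial).
  Dover: +70 → 70 ≥ 40
  Hale: +80 → 80 < 120
  Ivory: +20 → 20 < 50
Round 2 — Dover becomes insolvent.
No further insolvencies.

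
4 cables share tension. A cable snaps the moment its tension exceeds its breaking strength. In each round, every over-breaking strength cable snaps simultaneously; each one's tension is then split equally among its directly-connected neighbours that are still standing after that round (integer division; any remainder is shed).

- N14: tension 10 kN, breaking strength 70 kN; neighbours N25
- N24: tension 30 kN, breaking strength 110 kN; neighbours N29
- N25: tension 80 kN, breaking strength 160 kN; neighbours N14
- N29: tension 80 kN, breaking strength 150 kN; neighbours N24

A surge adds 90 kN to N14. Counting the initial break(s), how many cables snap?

2

Round 1 — N14 at 100 > 70. N14 snaps.
  N14 sheds 100 kN to N25: 100 each.
    N25: 80+100 = 180 > 160
Round 2 — N25 snaps.
  N25 sheds 180 kN: no online neighbours, lost.
No further breaks.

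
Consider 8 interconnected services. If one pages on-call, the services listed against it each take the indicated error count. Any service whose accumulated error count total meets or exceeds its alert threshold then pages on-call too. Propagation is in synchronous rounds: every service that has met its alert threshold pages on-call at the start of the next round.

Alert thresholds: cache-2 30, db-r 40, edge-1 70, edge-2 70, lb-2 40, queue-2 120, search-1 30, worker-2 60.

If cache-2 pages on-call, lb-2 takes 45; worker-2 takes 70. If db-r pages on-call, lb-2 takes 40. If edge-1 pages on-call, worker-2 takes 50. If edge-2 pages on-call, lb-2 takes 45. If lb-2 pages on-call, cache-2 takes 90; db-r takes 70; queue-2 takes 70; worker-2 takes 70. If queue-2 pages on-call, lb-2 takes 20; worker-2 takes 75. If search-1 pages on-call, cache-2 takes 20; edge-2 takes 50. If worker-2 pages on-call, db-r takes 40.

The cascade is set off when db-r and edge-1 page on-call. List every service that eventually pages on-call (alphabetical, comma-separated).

Round 1 — db-r, edge-1 page on-call (initial).
  lb-2: +40 → 40 ≥ 40
  worker-2: +50 → 50 < 60
Round 2 — lb-2 pages on-call.
  cache-2: +90 → 90 ≥ 30
  queue-2: +70 → 70 < 120
  worker-2: +70 → 120 ≥ 60
Round 3 — cache-2, worker-2 page on-call.
No further pages.

cache-2, db-r, edge-1, lb-2, worker-2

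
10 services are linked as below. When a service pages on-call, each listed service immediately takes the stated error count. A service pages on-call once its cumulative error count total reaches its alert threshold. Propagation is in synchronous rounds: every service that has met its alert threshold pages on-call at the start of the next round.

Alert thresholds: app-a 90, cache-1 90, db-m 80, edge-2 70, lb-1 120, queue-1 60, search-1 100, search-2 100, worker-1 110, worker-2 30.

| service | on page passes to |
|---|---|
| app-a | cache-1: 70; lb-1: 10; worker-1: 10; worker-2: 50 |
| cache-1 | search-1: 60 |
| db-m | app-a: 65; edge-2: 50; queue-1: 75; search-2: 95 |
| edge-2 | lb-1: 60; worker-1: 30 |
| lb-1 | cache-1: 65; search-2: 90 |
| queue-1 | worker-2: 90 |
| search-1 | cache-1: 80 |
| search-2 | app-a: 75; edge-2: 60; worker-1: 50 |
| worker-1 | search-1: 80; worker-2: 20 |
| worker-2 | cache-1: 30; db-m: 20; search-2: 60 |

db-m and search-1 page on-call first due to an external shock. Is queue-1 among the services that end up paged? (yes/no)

yes

Round 1 — db-m, search-1 page on-call (initial).
  app-a: +65 → 65 < 90
  cache-1: +80 → 80 < 90
  edge-2: +50 → 50 < 70
  queue-1: +75 → 75 ≥ 60
  search-2: +95 → 95 < 100
Round 2 — queue-1 pages on-call.
  worker-2: +90 → 90 ≥ 30
Round 3 — worker-2 pages on-call.
  cache-1: +30 → 110 ≥ 90
  search-2: +60 → 155 ≥ 100
Round 4 — cache-1, search-2 page on-call.
  app-a: +75 → 140 ≥ 90
  edge-2: +60 → 110 ≥ 70
  worker-1: +50 → 50 < 110
Round 5 — app-a, edge-2 page on-call.
  lb-1: +10+60 → 70 < 120
  worker-1: +10+30 → 90 < 110
No further pages.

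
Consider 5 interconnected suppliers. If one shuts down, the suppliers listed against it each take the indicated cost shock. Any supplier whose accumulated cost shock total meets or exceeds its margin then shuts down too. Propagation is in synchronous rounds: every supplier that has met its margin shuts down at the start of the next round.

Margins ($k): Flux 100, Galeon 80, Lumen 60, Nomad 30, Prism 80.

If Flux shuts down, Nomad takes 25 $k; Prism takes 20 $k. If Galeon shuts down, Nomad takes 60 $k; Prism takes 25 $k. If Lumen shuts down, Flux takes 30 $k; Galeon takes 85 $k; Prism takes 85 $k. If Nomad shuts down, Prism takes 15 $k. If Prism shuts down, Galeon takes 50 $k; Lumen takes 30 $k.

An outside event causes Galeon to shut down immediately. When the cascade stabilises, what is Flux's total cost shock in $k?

0

Round 1 — Galeon shuts down (initial).
  Nomad: +60 → 60 ≥ 30
  Prism: +25 → 25 < 80
Round 2 — Nomad shuts down.
  Prism: +15 → 40 < 80
No further shutdowns.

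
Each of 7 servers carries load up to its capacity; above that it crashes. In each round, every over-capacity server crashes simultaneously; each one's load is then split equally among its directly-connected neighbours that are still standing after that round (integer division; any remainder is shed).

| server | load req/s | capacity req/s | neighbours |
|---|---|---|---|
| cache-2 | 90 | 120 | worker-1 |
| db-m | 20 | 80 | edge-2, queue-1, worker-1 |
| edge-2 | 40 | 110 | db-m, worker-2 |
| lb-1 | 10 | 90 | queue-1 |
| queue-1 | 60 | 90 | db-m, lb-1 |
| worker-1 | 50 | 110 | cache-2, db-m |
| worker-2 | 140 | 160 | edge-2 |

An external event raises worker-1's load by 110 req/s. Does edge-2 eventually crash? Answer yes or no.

no

Round 1 — worker-1 at 160 > 110. worker-1 crashes.
  worker-1 sheds 160 req/s to cache-2, db-m: 80 each.
    cache-2: 90+80 = 170 > 120
    db-m: 20+80 = 100 > 80
Round 2 — cache-2, db-m crash.
  cache-2 sheds 170 req/s: no online neighbours, lost.
  db-m sheds 100 req/s to edge-2, queue-1: 50 each.
    edge-2: 40+50 = 90 ≤ 110
    queue-1: 60+50 = 110 > 90
Round 3 — queue-1 crashes.
  queue-1 sheds 110 req/s to lb-1: 110 each.
    lb-1: 10+110 = 120 > 90
Round 4 — lb-1 crashes.
  lb-1 sheds 120 req/s: no online neighbours, lost.
No further crashes.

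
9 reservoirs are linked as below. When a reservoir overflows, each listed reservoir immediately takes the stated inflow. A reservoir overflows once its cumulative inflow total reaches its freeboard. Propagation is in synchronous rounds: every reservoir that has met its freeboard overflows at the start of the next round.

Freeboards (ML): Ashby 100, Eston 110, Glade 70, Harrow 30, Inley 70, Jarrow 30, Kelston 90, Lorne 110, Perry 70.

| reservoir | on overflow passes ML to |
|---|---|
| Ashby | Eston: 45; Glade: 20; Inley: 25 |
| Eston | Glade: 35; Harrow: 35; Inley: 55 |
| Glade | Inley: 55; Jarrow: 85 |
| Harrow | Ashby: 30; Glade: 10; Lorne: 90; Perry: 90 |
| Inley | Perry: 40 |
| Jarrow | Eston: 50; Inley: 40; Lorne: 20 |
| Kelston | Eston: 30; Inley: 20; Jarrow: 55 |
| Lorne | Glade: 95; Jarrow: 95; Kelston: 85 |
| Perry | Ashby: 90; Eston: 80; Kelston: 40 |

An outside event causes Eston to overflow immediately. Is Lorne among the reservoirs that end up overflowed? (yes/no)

Round 1 — Eston overflows (initial).
  Glade: +35 → 35 < 70
  Harrow: +35 → 35 ≥ 30
  Inley: +55 → 55 < 70
Round 2 — Harrow overflows.
  Ashby: +30 → 30 < 100
  Glade: +10 → 45 < 70
  Lorne: +90 → 90 < 110
  Perry: +90 → 90 ≥ 70
Round 3 — Perry overflows.
  Ashby: +90 → 120 ≥ 100
  Kelston: +40 → 40 < 90
Round 4 — Ashby overflows.
  Glade: +20 → 65 < 70
  Inley: +25 → 80 ≥ 70
Round 5 — Inley overflows.
No further overflows.

no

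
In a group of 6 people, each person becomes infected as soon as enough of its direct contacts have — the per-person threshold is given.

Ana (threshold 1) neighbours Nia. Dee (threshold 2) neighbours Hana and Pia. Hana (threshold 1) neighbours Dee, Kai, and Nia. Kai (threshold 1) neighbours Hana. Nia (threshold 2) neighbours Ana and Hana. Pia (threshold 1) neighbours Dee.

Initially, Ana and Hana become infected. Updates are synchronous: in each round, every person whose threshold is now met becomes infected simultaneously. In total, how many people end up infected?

4

Round 1 — Ana, Hana become infected (initial).
Round 2 — checking thresholds:
  Dee: 1 of 2 neighbours < 2, not yet.
  Kai: 1 of 1 neighbours ≥ 1, becomes infected.
  Nia: 2 of 2 neighbours ≥ 2, becomes infected.
Round 3 — no new infections; cascade stops.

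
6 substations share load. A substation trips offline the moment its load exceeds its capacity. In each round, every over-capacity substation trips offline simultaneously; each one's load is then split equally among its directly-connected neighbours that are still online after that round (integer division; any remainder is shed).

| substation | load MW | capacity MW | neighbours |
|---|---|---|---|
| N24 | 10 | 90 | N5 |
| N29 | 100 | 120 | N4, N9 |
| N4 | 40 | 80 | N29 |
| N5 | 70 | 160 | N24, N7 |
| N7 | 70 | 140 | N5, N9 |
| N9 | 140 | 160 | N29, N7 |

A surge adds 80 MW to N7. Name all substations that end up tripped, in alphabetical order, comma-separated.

Round 1 — N7 at 150 > 140. N7 trips offline.
  N7 sheds 150 MW to N5, N9: 75 each.
    N5: 70+75 = 145 ≤ 160
    N9: 140+75 = 215 > 160
Round 2 — N9 trips offline.
  N9 sheds 215 MW to N29: 215 each.
    N29: 100+215 = 315 > 120
Round 3 — N29 trips offline.
  N29 sheds 315 MW to N4: 315 each.
    N4: 40+315 = 355 > 80
Round 4 — N4 trips offline.
  N4 sheds 355 MW: no online neighbours, lost.
No further trips.

N29, N4, N7, N9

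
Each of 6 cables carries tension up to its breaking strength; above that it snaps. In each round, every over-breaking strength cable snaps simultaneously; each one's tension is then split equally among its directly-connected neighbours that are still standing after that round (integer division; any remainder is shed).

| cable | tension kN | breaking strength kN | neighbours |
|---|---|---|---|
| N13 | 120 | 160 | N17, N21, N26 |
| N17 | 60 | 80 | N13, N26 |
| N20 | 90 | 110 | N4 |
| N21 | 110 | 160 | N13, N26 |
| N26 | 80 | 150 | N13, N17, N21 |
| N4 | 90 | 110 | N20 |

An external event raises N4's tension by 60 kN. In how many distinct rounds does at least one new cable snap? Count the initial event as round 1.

Round 1 — N4 at 150 > 110. N4 snaps.
  N4 sheds 150 kN to N20: 150 each.
    N20: 90+150 = 240 > 110
Round 2 — N20 snaps.
  N20 sheds 240 kN: no online neighbours, lost.
No further breaks.

2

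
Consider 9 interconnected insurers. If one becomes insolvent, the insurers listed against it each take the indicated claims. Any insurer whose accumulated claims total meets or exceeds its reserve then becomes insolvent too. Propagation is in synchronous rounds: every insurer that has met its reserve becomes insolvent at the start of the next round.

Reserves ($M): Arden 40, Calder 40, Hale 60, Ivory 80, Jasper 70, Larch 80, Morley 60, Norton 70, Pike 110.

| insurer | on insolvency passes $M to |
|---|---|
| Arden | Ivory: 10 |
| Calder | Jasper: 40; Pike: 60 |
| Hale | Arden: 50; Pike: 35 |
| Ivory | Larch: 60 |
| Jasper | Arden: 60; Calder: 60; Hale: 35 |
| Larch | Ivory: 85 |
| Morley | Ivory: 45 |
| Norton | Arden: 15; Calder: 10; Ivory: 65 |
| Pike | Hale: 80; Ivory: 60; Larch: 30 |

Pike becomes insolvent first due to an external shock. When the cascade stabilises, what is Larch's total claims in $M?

30

Round 1 — Pike becomes insolvent (initial).
  Hale: +80 → 80 ≥ 60
  Ivory: +60 → 60 < 80
  Larch: +30 → 30 < 80
Round 2 — Hale becomes insolvent.
  Arden: +50 → 50 ≥ 40
Round 3 — Arden becomes insolvent.
  Ivory: +10 → 70 < 80
No further insolvencies.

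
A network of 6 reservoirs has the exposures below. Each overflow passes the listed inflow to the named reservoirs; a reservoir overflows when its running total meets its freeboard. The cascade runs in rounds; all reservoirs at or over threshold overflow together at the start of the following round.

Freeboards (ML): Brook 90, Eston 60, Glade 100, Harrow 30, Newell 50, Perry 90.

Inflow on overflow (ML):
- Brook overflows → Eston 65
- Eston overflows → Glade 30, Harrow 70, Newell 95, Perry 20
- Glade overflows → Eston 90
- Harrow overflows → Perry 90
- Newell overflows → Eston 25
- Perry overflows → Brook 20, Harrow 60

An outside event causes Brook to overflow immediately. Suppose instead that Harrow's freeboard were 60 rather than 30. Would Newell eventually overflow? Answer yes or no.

With Harrow's freeboard at 60:
Round 1 — Brook overflows (initial).
  Eston: +65 → 65 ≥ 60
Round 2 — Eston overflows.
  Glade: +30 → 30 < 100
  Harrow: +70 → 70 ≥ 60
  Newell: +95 → 95 ≥ 50
  Perry: +20 → 20 < 90
Round 3 — Harrow, Newell overflow.
  Perry: +90 → 110 ≥ 90
Round 4 — Perry overflows.
No further overflows.

yes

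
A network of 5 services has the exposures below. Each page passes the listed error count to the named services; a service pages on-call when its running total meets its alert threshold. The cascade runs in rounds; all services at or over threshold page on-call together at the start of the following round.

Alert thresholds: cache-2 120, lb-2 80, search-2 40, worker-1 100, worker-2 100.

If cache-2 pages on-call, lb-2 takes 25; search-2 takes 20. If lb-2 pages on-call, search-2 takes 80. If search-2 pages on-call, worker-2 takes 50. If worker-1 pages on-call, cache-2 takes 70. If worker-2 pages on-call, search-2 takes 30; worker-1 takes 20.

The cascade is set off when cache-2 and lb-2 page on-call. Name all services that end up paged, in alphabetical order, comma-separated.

cache-2, lb-2, search-2

Round 1 — cache-2, lb-2 page on-call (initial).
  search-2: +20+80 → 100 ≥ 40
Round 2 — search-2 pages on-call.
  worker-2: +50 → 50 < 100
No further pages.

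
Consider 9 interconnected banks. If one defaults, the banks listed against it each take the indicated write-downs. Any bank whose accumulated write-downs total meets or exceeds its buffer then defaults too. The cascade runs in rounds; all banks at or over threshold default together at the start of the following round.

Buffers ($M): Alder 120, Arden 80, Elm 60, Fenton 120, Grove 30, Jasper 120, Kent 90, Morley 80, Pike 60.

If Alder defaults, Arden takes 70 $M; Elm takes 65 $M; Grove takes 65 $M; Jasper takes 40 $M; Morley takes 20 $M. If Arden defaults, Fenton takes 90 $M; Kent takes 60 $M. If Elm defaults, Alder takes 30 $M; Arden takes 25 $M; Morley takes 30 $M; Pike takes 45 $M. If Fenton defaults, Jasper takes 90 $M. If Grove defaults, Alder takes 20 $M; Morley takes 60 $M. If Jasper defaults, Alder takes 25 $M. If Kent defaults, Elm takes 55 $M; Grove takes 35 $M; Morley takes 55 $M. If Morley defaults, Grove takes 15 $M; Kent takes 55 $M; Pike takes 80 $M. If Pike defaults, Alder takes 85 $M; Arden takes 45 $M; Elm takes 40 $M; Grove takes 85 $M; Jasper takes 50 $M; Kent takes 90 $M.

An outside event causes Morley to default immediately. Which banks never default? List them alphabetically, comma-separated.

Round 1 — Morley defaults (initial).
  Grove: +15 → 15 < 30
  Kent: +55 → 55 < 90
  Pike: +80 → 80 ≥ 60
Round 2 — Pike defaults.
  Alder: +85 → 85 < 120
  Arden: +45 → 45 < 80
  Elm: +40 → 40 < 60
  Grove: +85 → 100 ≥ 30
  Jasper: +50 → 50 < 120
  Kent: +90 → 145 ≥ 90
Round 3 — Grove, Kent default.
  Alder: +20 → 105 < 120
  Elm: +55 → 95 ≥ 60
Round 4 — Elm defaults.
  Alder: +30 → 135 ≥ 120
  Arden: +25 → 70 < 80
Round 5 — Alder defaults.
  Arden: +70 → 140 ≥ 80
  Jasper: +40 → 90 < 120
Round 6 — Arden defaults.
  Fenton: +90 → 90 < 120
No further defaults.

Fenton, Jasper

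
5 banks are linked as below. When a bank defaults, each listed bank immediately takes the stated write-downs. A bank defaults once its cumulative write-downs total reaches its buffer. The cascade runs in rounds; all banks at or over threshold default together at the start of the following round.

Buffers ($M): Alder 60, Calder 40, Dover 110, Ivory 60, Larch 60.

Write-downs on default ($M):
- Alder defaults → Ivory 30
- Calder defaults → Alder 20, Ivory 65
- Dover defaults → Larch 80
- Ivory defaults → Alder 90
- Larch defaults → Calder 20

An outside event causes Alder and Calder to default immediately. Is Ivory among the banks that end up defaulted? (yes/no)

Round 1 — Alder, Calder default (initial).
  Ivory: +30+65 → 95 ≥ 60
Round 2 — Ivory defaults.
No further defaults.

yes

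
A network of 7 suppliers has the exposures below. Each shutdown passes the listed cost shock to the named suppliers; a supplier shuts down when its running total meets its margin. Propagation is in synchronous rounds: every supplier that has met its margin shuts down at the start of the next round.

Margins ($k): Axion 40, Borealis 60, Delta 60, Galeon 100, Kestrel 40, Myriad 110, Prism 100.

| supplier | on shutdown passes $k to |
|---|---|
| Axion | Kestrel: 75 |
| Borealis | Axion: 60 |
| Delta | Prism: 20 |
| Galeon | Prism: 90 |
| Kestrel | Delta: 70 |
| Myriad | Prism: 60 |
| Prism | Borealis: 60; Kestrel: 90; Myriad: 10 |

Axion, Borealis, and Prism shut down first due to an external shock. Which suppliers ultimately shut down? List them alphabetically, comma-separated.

Round 1 — Axion, Borealis, Prism shut down (initial).
  Kestrel: +75+90 → 165 ≥ 40
  Myriad: +10 → 10 < 110
Round 2 — Kestrel shuts down.
  Delta: +70 → 70 ≥ 60
Round 3 — Delta shuts down.
No further shutdowns.

Axion, Borealis, Delta, Kestrel, Prism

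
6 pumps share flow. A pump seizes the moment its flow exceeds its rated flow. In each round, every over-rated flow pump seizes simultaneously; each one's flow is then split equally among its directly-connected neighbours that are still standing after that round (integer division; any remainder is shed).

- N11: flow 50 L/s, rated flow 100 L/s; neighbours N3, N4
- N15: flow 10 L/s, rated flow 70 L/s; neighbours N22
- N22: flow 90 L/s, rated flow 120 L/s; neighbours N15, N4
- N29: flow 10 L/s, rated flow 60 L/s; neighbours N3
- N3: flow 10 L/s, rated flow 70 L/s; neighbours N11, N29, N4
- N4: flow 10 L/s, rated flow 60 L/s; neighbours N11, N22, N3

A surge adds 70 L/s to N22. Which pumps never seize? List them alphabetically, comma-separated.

Round 1 — N22 at 160 > 120. N22 seizes.
  N22 sheds 160 L/s to N15, N4: 80 each.
    N15: 10+80 = 90 > 70
    N4: 10+80 = 90 > 60
Round 2 — N15, N4 seize.
  N15 sheds 90 L/s: no online neighbours, lost.
  N4 sheds 90 L/s to N11, N3: 45 each.
    N11: 50+45 = 95 ≤ 100
    N3: 10+45 = 55 ≤ 70
No further seizures.

N11, N29, N3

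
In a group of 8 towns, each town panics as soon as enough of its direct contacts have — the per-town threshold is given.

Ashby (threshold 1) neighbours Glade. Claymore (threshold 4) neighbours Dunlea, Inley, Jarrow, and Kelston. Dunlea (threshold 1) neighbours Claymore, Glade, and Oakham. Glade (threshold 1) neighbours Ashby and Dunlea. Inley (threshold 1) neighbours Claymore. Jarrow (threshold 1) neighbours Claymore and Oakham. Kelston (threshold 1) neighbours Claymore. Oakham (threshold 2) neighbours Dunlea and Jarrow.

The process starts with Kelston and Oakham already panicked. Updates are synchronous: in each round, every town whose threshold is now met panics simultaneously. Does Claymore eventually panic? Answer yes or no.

no

Round 1 — Kelston, Oakham panic (initial).
Round 2 — checking thresholds:
  Claymore: 1 of 4 neighbours < 4, holds.
  Dunlea: 1 of 3 neighbours ≥ 1, panics.
  Jarrow: 1 of 2 neighbours ≥ 1, panics.
Round 3 — checking thresholds:
  Claymore: 3 of 4 neighbours < 4, holds.
  Glade: 1 of 2 neighbours ≥ 1, panics.
Round 4 — checking thresholds:
  Ashby: 1 of 1 neighbours ≥ 1, panics.
  Claymore: 3 of 4 neighbours < 4, holds.
Round 5 — no new panics; cascade stops.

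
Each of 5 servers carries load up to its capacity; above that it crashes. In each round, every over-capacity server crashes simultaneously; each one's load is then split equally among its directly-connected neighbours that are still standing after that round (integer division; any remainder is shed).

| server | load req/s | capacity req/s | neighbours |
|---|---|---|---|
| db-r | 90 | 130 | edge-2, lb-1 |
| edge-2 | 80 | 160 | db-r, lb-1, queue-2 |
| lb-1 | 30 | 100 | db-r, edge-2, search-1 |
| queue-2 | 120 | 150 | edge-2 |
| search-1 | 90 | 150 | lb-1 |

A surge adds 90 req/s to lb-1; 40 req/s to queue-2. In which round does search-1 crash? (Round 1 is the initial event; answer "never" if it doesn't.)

never

Round 1 — lb-1 at 120 > 100; queue-2 at 160 > 150. lb-1, queue-2 crash.
  lb-1 sheds 120 req/s to db-r, edge-2, search-1: 40 each.
    db-r: 90+40 = 130 ≤ 130
    edge-2: 80+40 = 120 ≤ 160
    search-1: 90+40 = 130 ≤ 150
  queue-2 sheds 160 req/s to edge-2: 160 each.
    edge-2: 120+160 = 280 > 160
Round 2 — edge-2 crashes.
  edge-2 sheds 280 req/s to db-r: 280 each.
    db-r: 130+280 = 410 > 130
Round 3 — db-r crashes.
  db-r sheds 410 req/s: no online neighbours, lost.
No further crashes.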